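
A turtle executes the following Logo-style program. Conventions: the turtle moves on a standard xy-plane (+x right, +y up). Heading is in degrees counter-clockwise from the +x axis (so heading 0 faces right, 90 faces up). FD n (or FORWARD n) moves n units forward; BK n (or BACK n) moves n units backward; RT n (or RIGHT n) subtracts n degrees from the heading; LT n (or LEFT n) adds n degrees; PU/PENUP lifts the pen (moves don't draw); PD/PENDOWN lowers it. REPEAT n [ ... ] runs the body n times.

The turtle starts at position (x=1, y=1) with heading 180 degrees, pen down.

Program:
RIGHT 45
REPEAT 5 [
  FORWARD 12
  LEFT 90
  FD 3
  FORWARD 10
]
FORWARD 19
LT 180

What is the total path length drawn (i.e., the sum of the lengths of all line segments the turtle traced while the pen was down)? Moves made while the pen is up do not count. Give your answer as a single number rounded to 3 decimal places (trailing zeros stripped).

Executing turtle program step by step:
Start: pos=(1,1), heading=180, pen down
RT 45: heading 180 -> 135
REPEAT 5 [
  -- iteration 1/5 --
  FD 12: (1,1) -> (-7.485,9.485) [heading=135, draw]
  LT 90: heading 135 -> 225
  FD 3: (-7.485,9.485) -> (-9.607,7.364) [heading=225, draw]
  FD 10: (-9.607,7.364) -> (-16.678,0.293) [heading=225, draw]
  -- iteration 2/5 --
  FD 12: (-16.678,0.293) -> (-25.163,-8.192) [heading=225, draw]
  LT 90: heading 225 -> 315
  FD 3: (-25.163,-8.192) -> (-23.042,-10.314) [heading=315, draw]
  FD 10: (-23.042,-10.314) -> (-15.971,-17.385) [heading=315, draw]
  -- iteration 3/5 --
  FD 12: (-15.971,-17.385) -> (-7.485,-25.87) [heading=315, draw]
  LT 90: heading 315 -> 45
  FD 3: (-7.485,-25.87) -> (-5.364,-23.749) [heading=45, draw]
  FD 10: (-5.364,-23.749) -> (1.707,-16.678) [heading=45, draw]
  -- iteration 4/5 --
  FD 12: (1.707,-16.678) -> (10.192,-8.192) [heading=45, draw]
  LT 90: heading 45 -> 135
  FD 3: (10.192,-8.192) -> (8.071,-6.071) [heading=135, draw]
  FD 10: (8.071,-6.071) -> (1,1) [heading=135, draw]
  -- iteration 5/5 --
  FD 12: (1,1) -> (-7.485,9.485) [heading=135, draw]
  LT 90: heading 135 -> 225
  FD 3: (-7.485,9.485) -> (-9.607,7.364) [heading=225, draw]
  FD 10: (-9.607,7.364) -> (-16.678,0.293) [heading=225, draw]
]
FD 19: (-16.678,0.293) -> (-30.113,-13.142) [heading=225, draw]
LT 180: heading 225 -> 45
Final: pos=(-30.113,-13.142), heading=45, 16 segment(s) drawn

Segment lengths:
  seg 1: (1,1) -> (-7.485,9.485), length = 12
  seg 2: (-7.485,9.485) -> (-9.607,7.364), length = 3
  seg 3: (-9.607,7.364) -> (-16.678,0.293), length = 10
  seg 4: (-16.678,0.293) -> (-25.163,-8.192), length = 12
  seg 5: (-25.163,-8.192) -> (-23.042,-10.314), length = 3
  seg 6: (-23.042,-10.314) -> (-15.971,-17.385), length = 10
  seg 7: (-15.971,-17.385) -> (-7.485,-25.87), length = 12
  seg 8: (-7.485,-25.87) -> (-5.364,-23.749), length = 3
  seg 9: (-5.364,-23.749) -> (1.707,-16.678), length = 10
  seg 10: (1.707,-16.678) -> (10.192,-8.192), length = 12
  seg 11: (10.192,-8.192) -> (8.071,-6.071), length = 3
  seg 12: (8.071,-6.071) -> (1,1), length = 10
  seg 13: (1,1) -> (-7.485,9.485), length = 12
  seg 14: (-7.485,9.485) -> (-9.607,7.364), length = 3
  seg 15: (-9.607,7.364) -> (-16.678,0.293), length = 10
  seg 16: (-16.678,0.293) -> (-30.113,-13.142), length = 19
Total = 144

Answer: 144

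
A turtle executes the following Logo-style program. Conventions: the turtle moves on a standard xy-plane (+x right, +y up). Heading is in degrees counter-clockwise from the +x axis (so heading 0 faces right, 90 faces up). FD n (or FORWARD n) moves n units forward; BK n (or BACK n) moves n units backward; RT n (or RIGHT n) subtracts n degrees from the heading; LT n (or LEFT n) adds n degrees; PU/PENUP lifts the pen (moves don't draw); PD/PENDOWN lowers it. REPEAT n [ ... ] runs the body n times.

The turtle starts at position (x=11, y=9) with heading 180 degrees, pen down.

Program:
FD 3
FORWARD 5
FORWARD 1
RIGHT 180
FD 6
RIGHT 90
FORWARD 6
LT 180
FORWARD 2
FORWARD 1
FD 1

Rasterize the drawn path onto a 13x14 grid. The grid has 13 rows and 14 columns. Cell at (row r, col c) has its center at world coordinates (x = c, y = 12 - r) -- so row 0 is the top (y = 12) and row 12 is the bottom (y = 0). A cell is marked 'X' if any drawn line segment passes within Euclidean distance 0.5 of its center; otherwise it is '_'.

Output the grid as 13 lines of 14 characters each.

Answer: ______________
______________
______________
__XXXXXXXXXX__
________X_____
________X_____
________X_____
________X_____
________X_____
________X_____
______________
______________
______________

Derivation:
Segment 0: (11,9) -> (8,9)
Segment 1: (8,9) -> (3,9)
Segment 2: (3,9) -> (2,9)
Segment 3: (2,9) -> (8,9)
Segment 4: (8,9) -> (8,3)
Segment 5: (8,3) -> (8,5)
Segment 6: (8,5) -> (8,6)
Segment 7: (8,6) -> (8,7)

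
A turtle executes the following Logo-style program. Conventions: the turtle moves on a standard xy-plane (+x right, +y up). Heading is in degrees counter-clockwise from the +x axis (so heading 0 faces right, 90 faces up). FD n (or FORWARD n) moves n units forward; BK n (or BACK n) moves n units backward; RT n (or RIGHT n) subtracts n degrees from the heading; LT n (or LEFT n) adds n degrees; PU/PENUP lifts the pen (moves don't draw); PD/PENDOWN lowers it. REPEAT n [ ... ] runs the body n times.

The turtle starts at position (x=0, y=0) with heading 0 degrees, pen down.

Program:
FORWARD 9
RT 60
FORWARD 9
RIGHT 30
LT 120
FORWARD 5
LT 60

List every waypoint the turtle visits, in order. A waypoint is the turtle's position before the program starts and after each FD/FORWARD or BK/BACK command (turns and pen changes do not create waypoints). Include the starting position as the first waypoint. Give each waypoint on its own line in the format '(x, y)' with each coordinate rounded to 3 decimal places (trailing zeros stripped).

Executing turtle program step by step:
Start: pos=(0,0), heading=0, pen down
FD 9: (0,0) -> (9,0) [heading=0, draw]
RT 60: heading 0 -> 300
FD 9: (9,0) -> (13.5,-7.794) [heading=300, draw]
RT 30: heading 300 -> 270
LT 120: heading 270 -> 30
FD 5: (13.5,-7.794) -> (17.83,-5.294) [heading=30, draw]
LT 60: heading 30 -> 90
Final: pos=(17.83,-5.294), heading=90, 3 segment(s) drawn
Waypoints (4 total):
(0, 0)
(9, 0)
(13.5, -7.794)
(17.83, -5.294)

Answer: (0, 0)
(9, 0)
(13.5, -7.794)
(17.83, -5.294)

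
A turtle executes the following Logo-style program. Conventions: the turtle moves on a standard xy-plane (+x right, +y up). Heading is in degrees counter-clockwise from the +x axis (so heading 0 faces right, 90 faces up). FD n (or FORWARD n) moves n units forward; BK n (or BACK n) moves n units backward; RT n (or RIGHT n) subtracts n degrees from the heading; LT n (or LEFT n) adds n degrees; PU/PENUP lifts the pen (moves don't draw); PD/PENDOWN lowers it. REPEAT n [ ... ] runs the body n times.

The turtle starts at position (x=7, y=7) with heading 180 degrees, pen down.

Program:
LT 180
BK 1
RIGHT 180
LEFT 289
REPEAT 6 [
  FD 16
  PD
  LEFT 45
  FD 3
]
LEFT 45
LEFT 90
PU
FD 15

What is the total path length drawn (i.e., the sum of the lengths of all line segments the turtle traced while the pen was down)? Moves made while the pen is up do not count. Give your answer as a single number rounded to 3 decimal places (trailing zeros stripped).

Executing turtle program step by step:
Start: pos=(7,7), heading=180, pen down
LT 180: heading 180 -> 0
BK 1: (7,7) -> (6,7) [heading=0, draw]
RT 180: heading 0 -> 180
LT 289: heading 180 -> 109
REPEAT 6 [
  -- iteration 1/6 --
  FD 16: (6,7) -> (0.791,22.128) [heading=109, draw]
  PD: pen down
  LT 45: heading 109 -> 154
  FD 3: (0.791,22.128) -> (-1.905,23.443) [heading=154, draw]
  -- iteration 2/6 --
  FD 16: (-1.905,23.443) -> (-16.286,30.457) [heading=154, draw]
  PD: pen down
  LT 45: heading 154 -> 199
  FD 3: (-16.286,30.457) -> (-19.123,29.481) [heading=199, draw]
  -- iteration 3/6 --
  FD 16: (-19.123,29.481) -> (-34.251,24.272) [heading=199, draw]
  PD: pen down
  LT 45: heading 199 -> 244
  FD 3: (-34.251,24.272) -> (-35.566,21.575) [heading=244, draw]
  -- iteration 4/6 --
  FD 16: (-35.566,21.575) -> (-42.58,7.194) [heading=244, draw]
  PD: pen down
  LT 45: heading 244 -> 289
  FD 3: (-42.58,7.194) -> (-41.603,4.358) [heading=289, draw]
  -- iteration 5/6 --
  FD 16: (-41.603,4.358) -> (-36.394,-10.77) [heading=289, draw]
  PD: pen down
  LT 45: heading 289 -> 334
  FD 3: (-36.394,-10.77) -> (-33.698,-12.085) [heading=334, draw]
  -- iteration 6/6 --
  FD 16: (-33.698,-12.085) -> (-19.317,-19.099) [heading=334, draw]
  PD: pen down
  LT 45: heading 334 -> 19
  FD 3: (-19.317,-19.099) -> (-16.481,-18.123) [heading=19, draw]
]
LT 45: heading 19 -> 64
LT 90: heading 64 -> 154
PU: pen up
FD 15: (-16.481,-18.123) -> (-29.963,-11.547) [heading=154, move]
Final: pos=(-29.963,-11.547), heading=154, 13 segment(s) drawn

Segment lengths:
  seg 1: (7,7) -> (6,7), length = 1
  seg 2: (6,7) -> (0.791,22.128), length = 16
  seg 3: (0.791,22.128) -> (-1.905,23.443), length = 3
  seg 4: (-1.905,23.443) -> (-16.286,30.457), length = 16
  seg 5: (-16.286,30.457) -> (-19.123,29.481), length = 3
  seg 6: (-19.123,29.481) -> (-34.251,24.272), length = 16
  seg 7: (-34.251,24.272) -> (-35.566,21.575), length = 3
  seg 8: (-35.566,21.575) -> (-42.58,7.194), length = 16
  seg 9: (-42.58,7.194) -> (-41.603,4.358), length = 3
  seg 10: (-41.603,4.358) -> (-36.394,-10.77), length = 16
  seg 11: (-36.394,-10.77) -> (-33.698,-12.085), length = 3
  seg 12: (-33.698,-12.085) -> (-19.317,-19.099), length = 16
  seg 13: (-19.317,-19.099) -> (-16.481,-18.123), length = 3
Total = 115

Answer: 115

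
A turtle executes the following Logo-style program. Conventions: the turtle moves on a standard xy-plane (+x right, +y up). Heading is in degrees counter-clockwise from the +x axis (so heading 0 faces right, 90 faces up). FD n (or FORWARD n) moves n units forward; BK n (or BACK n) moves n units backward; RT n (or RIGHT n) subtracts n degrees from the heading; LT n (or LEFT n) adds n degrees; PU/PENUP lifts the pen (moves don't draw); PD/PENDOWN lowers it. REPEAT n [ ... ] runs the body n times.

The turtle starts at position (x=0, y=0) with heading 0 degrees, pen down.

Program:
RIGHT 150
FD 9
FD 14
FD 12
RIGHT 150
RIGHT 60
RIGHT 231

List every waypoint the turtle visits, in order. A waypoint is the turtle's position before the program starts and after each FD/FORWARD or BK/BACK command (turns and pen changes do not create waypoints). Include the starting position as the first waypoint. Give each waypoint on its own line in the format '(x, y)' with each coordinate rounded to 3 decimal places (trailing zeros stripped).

Executing turtle program step by step:
Start: pos=(0,0), heading=0, pen down
RT 150: heading 0 -> 210
FD 9: (0,0) -> (-7.794,-4.5) [heading=210, draw]
FD 14: (-7.794,-4.5) -> (-19.919,-11.5) [heading=210, draw]
FD 12: (-19.919,-11.5) -> (-30.311,-17.5) [heading=210, draw]
RT 150: heading 210 -> 60
RT 60: heading 60 -> 0
RT 231: heading 0 -> 129
Final: pos=(-30.311,-17.5), heading=129, 3 segment(s) drawn
Waypoints (4 total):
(0, 0)
(-7.794, -4.5)
(-19.919, -11.5)
(-30.311, -17.5)

Answer: (0, 0)
(-7.794, -4.5)
(-19.919, -11.5)
(-30.311, -17.5)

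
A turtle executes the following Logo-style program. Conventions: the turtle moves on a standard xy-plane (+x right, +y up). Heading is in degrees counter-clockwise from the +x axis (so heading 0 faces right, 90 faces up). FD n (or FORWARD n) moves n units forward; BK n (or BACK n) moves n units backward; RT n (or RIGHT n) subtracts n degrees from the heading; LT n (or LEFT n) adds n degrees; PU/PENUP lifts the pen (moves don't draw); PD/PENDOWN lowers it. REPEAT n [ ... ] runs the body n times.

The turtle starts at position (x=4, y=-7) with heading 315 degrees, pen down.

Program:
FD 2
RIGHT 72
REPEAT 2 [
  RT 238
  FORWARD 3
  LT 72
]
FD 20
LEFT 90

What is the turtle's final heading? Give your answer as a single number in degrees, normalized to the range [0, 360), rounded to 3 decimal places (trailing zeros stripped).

Executing turtle program step by step:
Start: pos=(4,-7), heading=315, pen down
FD 2: (4,-7) -> (5.414,-8.414) [heading=315, draw]
RT 72: heading 315 -> 243
REPEAT 2 [
  -- iteration 1/2 --
  RT 238: heading 243 -> 5
  FD 3: (5.414,-8.414) -> (8.403,-8.153) [heading=5, draw]
  LT 72: heading 5 -> 77
  -- iteration 2/2 --
  RT 238: heading 77 -> 199
  FD 3: (8.403,-8.153) -> (5.566,-9.129) [heading=199, draw]
  LT 72: heading 199 -> 271
]
FD 20: (5.566,-9.129) -> (5.915,-29.126) [heading=271, draw]
LT 90: heading 271 -> 1
Final: pos=(5.915,-29.126), heading=1, 4 segment(s) drawn

Answer: 1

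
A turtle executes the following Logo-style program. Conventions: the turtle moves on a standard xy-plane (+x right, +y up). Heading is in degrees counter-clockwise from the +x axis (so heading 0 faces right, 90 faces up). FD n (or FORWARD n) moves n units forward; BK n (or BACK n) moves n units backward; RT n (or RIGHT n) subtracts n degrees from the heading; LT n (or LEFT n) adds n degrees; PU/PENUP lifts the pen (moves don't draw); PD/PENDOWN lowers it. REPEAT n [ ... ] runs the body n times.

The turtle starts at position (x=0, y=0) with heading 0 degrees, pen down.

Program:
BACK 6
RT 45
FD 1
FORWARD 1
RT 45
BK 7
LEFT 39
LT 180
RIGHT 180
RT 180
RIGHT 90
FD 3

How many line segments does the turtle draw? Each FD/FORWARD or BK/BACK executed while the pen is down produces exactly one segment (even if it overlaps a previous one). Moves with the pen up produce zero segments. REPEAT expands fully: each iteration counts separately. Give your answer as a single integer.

Answer: 5

Derivation:
Executing turtle program step by step:
Start: pos=(0,0), heading=0, pen down
BK 6: (0,0) -> (-6,0) [heading=0, draw]
RT 45: heading 0 -> 315
FD 1: (-6,0) -> (-5.293,-0.707) [heading=315, draw]
FD 1: (-5.293,-0.707) -> (-4.586,-1.414) [heading=315, draw]
RT 45: heading 315 -> 270
BK 7: (-4.586,-1.414) -> (-4.586,5.586) [heading=270, draw]
LT 39: heading 270 -> 309
LT 180: heading 309 -> 129
RT 180: heading 129 -> 309
RT 180: heading 309 -> 129
RT 90: heading 129 -> 39
FD 3: (-4.586,5.586) -> (-2.254,7.474) [heading=39, draw]
Final: pos=(-2.254,7.474), heading=39, 5 segment(s) drawn
Segments drawn: 5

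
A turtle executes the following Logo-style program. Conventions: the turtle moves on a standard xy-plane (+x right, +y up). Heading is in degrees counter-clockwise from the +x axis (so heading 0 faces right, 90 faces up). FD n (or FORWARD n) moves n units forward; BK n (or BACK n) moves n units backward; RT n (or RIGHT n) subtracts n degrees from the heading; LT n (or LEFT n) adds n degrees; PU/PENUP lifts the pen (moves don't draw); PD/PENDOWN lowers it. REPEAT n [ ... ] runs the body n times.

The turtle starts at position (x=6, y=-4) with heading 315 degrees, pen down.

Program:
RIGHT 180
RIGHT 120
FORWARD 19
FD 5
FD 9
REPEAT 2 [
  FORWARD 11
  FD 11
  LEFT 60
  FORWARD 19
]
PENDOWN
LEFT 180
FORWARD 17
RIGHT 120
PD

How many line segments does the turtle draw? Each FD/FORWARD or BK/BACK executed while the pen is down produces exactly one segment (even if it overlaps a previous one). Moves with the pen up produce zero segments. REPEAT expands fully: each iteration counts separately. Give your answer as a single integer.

Executing turtle program step by step:
Start: pos=(6,-4), heading=315, pen down
RT 180: heading 315 -> 135
RT 120: heading 135 -> 15
FD 19: (6,-4) -> (24.353,0.918) [heading=15, draw]
FD 5: (24.353,0.918) -> (29.182,2.212) [heading=15, draw]
FD 9: (29.182,2.212) -> (37.876,4.541) [heading=15, draw]
REPEAT 2 [
  -- iteration 1/2 --
  FD 11: (37.876,4.541) -> (48.501,7.388) [heading=15, draw]
  FD 11: (48.501,7.388) -> (59.126,10.235) [heading=15, draw]
  LT 60: heading 15 -> 75
  FD 19: (59.126,10.235) -> (64.043,28.588) [heading=75, draw]
  -- iteration 2/2 --
  FD 11: (64.043,28.588) -> (66.89,39.213) [heading=75, draw]
  FD 11: (66.89,39.213) -> (69.738,49.838) [heading=75, draw]
  LT 60: heading 75 -> 135
  FD 19: (69.738,49.838) -> (56.302,63.273) [heading=135, draw]
]
PD: pen down
LT 180: heading 135 -> 315
FD 17: (56.302,63.273) -> (68.323,51.252) [heading=315, draw]
RT 120: heading 315 -> 195
PD: pen down
Final: pos=(68.323,51.252), heading=195, 10 segment(s) drawn
Segments drawn: 10

Answer: 10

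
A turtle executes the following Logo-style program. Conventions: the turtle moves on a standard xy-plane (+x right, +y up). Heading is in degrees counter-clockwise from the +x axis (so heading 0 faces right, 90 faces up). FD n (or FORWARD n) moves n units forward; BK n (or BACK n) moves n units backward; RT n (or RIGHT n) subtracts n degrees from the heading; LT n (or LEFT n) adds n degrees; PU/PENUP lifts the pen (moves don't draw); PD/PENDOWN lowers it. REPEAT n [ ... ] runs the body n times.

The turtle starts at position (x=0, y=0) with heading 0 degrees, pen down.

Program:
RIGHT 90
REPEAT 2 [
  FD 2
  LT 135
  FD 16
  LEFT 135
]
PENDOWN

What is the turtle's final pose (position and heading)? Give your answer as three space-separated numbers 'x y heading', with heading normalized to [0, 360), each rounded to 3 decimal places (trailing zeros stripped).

Answer: 20.627 -2 90

Derivation:
Executing turtle program step by step:
Start: pos=(0,0), heading=0, pen down
RT 90: heading 0 -> 270
REPEAT 2 [
  -- iteration 1/2 --
  FD 2: (0,0) -> (0,-2) [heading=270, draw]
  LT 135: heading 270 -> 45
  FD 16: (0,-2) -> (11.314,9.314) [heading=45, draw]
  LT 135: heading 45 -> 180
  -- iteration 2/2 --
  FD 2: (11.314,9.314) -> (9.314,9.314) [heading=180, draw]
  LT 135: heading 180 -> 315
  FD 16: (9.314,9.314) -> (20.627,-2) [heading=315, draw]
  LT 135: heading 315 -> 90
]
PD: pen down
Final: pos=(20.627,-2), heading=90, 4 segment(s) drawn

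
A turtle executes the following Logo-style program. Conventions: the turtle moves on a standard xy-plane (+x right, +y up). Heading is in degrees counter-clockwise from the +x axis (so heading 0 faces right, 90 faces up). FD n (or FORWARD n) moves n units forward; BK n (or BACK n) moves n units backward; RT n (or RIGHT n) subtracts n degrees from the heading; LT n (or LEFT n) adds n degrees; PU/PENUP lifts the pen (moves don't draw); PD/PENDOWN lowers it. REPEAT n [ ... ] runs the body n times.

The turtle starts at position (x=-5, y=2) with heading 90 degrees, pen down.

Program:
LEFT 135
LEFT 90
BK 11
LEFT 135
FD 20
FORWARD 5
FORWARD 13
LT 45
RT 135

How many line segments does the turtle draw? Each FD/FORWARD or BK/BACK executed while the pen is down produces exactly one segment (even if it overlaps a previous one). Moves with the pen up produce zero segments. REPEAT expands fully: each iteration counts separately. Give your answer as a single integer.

Executing turtle program step by step:
Start: pos=(-5,2), heading=90, pen down
LT 135: heading 90 -> 225
LT 90: heading 225 -> 315
BK 11: (-5,2) -> (-12.778,9.778) [heading=315, draw]
LT 135: heading 315 -> 90
FD 20: (-12.778,9.778) -> (-12.778,29.778) [heading=90, draw]
FD 5: (-12.778,29.778) -> (-12.778,34.778) [heading=90, draw]
FD 13: (-12.778,34.778) -> (-12.778,47.778) [heading=90, draw]
LT 45: heading 90 -> 135
RT 135: heading 135 -> 0
Final: pos=(-12.778,47.778), heading=0, 4 segment(s) drawn
Segments drawn: 4

Answer: 4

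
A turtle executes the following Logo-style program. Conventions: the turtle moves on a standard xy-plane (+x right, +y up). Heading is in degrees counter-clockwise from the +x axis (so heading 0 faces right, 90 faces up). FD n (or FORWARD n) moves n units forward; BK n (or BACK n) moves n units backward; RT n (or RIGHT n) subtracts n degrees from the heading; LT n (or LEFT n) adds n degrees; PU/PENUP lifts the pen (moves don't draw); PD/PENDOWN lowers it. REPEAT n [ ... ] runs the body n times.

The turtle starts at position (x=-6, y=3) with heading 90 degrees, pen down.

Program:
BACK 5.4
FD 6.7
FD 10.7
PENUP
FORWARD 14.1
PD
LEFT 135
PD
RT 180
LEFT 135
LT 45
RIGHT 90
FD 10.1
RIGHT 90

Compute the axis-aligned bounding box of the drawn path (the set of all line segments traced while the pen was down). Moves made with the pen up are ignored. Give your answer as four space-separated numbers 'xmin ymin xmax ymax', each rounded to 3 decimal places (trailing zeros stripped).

Executing turtle program step by step:
Start: pos=(-6,3), heading=90, pen down
BK 5.4: (-6,3) -> (-6,-2.4) [heading=90, draw]
FD 6.7: (-6,-2.4) -> (-6,4.3) [heading=90, draw]
FD 10.7: (-6,4.3) -> (-6,15) [heading=90, draw]
PU: pen up
FD 14.1: (-6,15) -> (-6,29.1) [heading=90, move]
PD: pen down
LT 135: heading 90 -> 225
PD: pen down
RT 180: heading 225 -> 45
LT 135: heading 45 -> 180
LT 45: heading 180 -> 225
RT 90: heading 225 -> 135
FD 10.1: (-6,29.1) -> (-13.142,36.242) [heading=135, draw]
RT 90: heading 135 -> 45
Final: pos=(-13.142,36.242), heading=45, 4 segment(s) drawn

Segment endpoints: x in {-13.142, -6, -6, -6}, y in {-2.4, 3, 4.3, 15, 29.1, 36.242}
xmin=-13.142, ymin=-2.4, xmax=-6, ymax=36.242

Answer: -13.142 -2.4 -6 36.242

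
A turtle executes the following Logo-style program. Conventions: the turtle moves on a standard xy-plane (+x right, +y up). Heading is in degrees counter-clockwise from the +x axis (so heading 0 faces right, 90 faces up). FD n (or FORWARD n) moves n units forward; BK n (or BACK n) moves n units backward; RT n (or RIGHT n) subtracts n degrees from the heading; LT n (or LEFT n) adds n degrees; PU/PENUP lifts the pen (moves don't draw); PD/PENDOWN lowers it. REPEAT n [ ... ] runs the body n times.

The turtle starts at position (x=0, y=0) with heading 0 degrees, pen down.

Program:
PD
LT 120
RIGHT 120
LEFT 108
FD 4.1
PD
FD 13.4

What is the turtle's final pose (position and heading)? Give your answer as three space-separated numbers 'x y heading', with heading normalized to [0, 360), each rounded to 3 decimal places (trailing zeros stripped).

Executing turtle program step by step:
Start: pos=(0,0), heading=0, pen down
PD: pen down
LT 120: heading 0 -> 120
RT 120: heading 120 -> 0
LT 108: heading 0 -> 108
FD 4.1: (0,0) -> (-1.267,3.899) [heading=108, draw]
PD: pen down
FD 13.4: (-1.267,3.899) -> (-5.408,16.643) [heading=108, draw]
Final: pos=(-5.408,16.643), heading=108, 2 segment(s) drawn

Answer: -5.408 16.643 108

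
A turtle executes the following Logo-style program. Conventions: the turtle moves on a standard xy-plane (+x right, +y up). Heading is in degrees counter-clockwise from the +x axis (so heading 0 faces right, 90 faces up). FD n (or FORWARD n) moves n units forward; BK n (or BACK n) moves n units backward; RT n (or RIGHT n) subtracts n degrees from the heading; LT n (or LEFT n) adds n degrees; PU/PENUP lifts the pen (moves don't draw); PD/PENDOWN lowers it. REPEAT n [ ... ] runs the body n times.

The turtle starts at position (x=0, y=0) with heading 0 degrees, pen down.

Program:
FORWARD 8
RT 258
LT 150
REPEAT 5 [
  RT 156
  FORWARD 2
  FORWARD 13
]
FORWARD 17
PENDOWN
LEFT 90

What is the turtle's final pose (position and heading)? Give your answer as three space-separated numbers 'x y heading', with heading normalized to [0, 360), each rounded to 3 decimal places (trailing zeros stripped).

Answer: -14.832 0.972 282

Derivation:
Executing turtle program step by step:
Start: pos=(0,0), heading=0, pen down
FD 8: (0,0) -> (8,0) [heading=0, draw]
RT 258: heading 0 -> 102
LT 150: heading 102 -> 252
REPEAT 5 [
  -- iteration 1/5 --
  RT 156: heading 252 -> 96
  FD 2: (8,0) -> (7.791,1.989) [heading=96, draw]
  FD 13: (7.791,1.989) -> (6.432,14.918) [heading=96, draw]
  -- iteration 2/5 --
  RT 156: heading 96 -> 300
  FD 2: (6.432,14.918) -> (7.432,13.186) [heading=300, draw]
  FD 13: (7.432,13.186) -> (13.932,1.927) [heading=300, draw]
  -- iteration 3/5 --
  RT 156: heading 300 -> 144
  FD 2: (13.932,1.927) -> (12.314,3.103) [heading=144, draw]
  FD 13: (12.314,3.103) -> (1.797,10.744) [heading=144, draw]
  -- iteration 4/5 --
  RT 156: heading 144 -> 348
  FD 2: (1.797,10.744) -> (3.753,10.328) [heading=348, draw]
  FD 13: (3.753,10.328) -> (16.469,7.626) [heading=348, draw]
  -- iteration 5/5 --
  RT 156: heading 348 -> 192
  FD 2: (16.469,7.626) -> (14.513,7.21) [heading=192, draw]
  FD 13: (14.513,7.21) -> (1.797,4.507) [heading=192, draw]
]
FD 17: (1.797,4.507) -> (-14.832,0.972) [heading=192, draw]
PD: pen down
LT 90: heading 192 -> 282
Final: pos=(-14.832,0.972), heading=282, 12 segment(s) drawn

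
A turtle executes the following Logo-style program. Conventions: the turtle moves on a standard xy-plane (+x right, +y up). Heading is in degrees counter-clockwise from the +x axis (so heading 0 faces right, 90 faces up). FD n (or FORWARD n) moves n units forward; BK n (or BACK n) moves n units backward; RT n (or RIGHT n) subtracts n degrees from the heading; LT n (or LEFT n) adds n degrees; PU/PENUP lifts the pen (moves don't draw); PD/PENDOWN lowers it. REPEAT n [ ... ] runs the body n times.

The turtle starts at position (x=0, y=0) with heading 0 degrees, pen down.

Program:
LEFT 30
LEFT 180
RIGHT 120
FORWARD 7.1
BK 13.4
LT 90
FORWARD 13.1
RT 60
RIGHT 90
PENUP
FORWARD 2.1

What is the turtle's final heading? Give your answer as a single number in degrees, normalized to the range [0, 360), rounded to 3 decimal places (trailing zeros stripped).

Answer: 30

Derivation:
Executing turtle program step by step:
Start: pos=(0,0), heading=0, pen down
LT 30: heading 0 -> 30
LT 180: heading 30 -> 210
RT 120: heading 210 -> 90
FD 7.1: (0,0) -> (0,7.1) [heading=90, draw]
BK 13.4: (0,7.1) -> (0,-6.3) [heading=90, draw]
LT 90: heading 90 -> 180
FD 13.1: (0,-6.3) -> (-13.1,-6.3) [heading=180, draw]
RT 60: heading 180 -> 120
RT 90: heading 120 -> 30
PU: pen up
FD 2.1: (-13.1,-6.3) -> (-11.281,-5.25) [heading=30, move]
Final: pos=(-11.281,-5.25), heading=30, 3 segment(s) drawn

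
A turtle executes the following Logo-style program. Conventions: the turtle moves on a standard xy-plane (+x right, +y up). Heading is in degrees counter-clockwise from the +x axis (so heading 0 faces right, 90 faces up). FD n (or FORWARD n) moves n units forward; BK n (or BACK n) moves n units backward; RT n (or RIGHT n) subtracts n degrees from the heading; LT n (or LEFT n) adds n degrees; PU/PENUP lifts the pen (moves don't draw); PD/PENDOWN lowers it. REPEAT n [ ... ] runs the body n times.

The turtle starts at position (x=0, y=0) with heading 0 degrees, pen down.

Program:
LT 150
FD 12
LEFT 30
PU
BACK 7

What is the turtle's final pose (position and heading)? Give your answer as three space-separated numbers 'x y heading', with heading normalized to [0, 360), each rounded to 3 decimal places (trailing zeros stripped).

Executing turtle program step by step:
Start: pos=(0,0), heading=0, pen down
LT 150: heading 0 -> 150
FD 12: (0,0) -> (-10.392,6) [heading=150, draw]
LT 30: heading 150 -> 180
PU: pen up
BK 7: (-10.392,6) -> (-3.392,6) [heading=180, move]
Final: pos=(-3.392,6), heading=180, 1 segment(s) drawn

Answer: -3.392 6 180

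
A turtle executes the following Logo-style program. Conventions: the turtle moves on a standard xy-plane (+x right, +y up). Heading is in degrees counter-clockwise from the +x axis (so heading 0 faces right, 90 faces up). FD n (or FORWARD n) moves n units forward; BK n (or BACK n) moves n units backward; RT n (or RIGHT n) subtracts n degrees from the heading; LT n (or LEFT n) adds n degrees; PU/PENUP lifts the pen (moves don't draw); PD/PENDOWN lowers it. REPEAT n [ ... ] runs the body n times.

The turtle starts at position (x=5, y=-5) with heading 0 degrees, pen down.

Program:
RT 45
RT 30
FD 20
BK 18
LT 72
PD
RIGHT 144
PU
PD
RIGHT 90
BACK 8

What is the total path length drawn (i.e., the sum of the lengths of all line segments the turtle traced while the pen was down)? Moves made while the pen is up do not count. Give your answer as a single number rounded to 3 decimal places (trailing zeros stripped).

Answer: 46

Derivation:
Executing turtle program step by step:
Start: pos=(5,-5), heading=0, pen down
RT 45: heading 0 -> 315
RT 30: heading 315 -> 285
FD 20: (5,-5) -> (10.176,-24.319) [heading=285, draw]
BK 18: (10.176,-24.319) -> (5.518,-6.932) [heading=285, draw]
LT 72: heading 285 -> 357
PD: pen down
RT 144: heading 357 -> 213
PU: pen up
PD: pen down
RT 90: heading 213 -> 123
BK 8: (5.518,-6.932) -> (9.875,-13.641) [heading=123, draw]
Final: pos=(9.875,-13.641), heading=123, 3 segment(s) drawn

Segment lengths:
  seg 1: (5,-5) -> (10.176,-24.319), length = 20
  seg 2: (10.176,-24.319) -> (5.518,-6.932), length = 18
  seg 3: (5.518,-6.932) -> (9.875,-13.641), length = 8
Total = 46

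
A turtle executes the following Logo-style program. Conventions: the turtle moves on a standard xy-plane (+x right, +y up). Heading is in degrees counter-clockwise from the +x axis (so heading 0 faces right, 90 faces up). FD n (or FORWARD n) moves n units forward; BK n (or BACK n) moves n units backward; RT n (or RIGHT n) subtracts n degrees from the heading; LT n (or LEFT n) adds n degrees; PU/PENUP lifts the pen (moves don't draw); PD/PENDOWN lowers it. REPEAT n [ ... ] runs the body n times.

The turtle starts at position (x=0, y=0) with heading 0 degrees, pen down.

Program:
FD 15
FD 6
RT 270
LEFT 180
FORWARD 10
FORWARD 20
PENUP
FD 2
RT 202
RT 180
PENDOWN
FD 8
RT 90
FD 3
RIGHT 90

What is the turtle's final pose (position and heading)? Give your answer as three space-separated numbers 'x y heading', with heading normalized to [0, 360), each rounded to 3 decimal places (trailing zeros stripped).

Answer: 15.222 -38.294 68

Derivation:
Executing turtle program step by step:
Start: pos=(0,0), heading=0, pen down
FD 15: (0,0) -> (15,0) [heading=0, draw]
FD 6: (15,0) -> (21,0) [heading=0, draw]
RT 270: heading 0 -> 90
LT 180: heading 90 -> 270
FD 10: (21,0) -> (21,-10) [heading=270, draw]
FD 20: (21,-10) -> (21,-30) [heading=270, draw]
PU: pen up
FD 2: (21,-30) -> (21,-32) [heading=270, move]
RT 202: heading 270 -> 68
RT 180: heading 68 -> 248
PD: pen down
FD 8: (21,-32) -> (18.003,-39.417) [heading=248, draw]
RT 90: heading 248 -> 158
FD 3: (18.003,-39.417) -> (15.222,-38.294) [heading=158, draw]
RT 90: heading 158 -> 68
Final: pos=(15.222,-38.294), heading=68, 6 segment(s) drawn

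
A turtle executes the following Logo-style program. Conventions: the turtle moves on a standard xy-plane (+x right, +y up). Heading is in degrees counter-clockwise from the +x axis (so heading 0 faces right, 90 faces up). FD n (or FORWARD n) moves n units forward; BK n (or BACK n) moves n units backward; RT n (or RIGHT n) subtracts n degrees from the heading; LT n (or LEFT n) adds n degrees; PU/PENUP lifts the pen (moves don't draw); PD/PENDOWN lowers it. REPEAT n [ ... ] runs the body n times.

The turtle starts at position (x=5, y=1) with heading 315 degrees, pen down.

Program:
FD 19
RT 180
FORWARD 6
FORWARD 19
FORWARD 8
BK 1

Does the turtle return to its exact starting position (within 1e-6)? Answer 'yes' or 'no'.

Executing turtle program step by step:
Start: pos=(5,1), heading=315, pen down
FD 19: (5,1) -> (18.435,-12.435) [heading=315, draw]
RT 180: heading 315 -> 135
FD 6: (18.435,-12.435) -> (14.192,-8.192) [heading=135, draw]
FD 19: (14.192,-8.192) -> (0.757,5.243) [heading=135, draw]
FD 8: (0.757,5.243) -> (-4.899,10.899) [heading=135, draw]
BK 1: (-4.899,10.899) -> (-4.192,10.192) [heading=135, draw]
Final: pos=(-4.192,10.192), heading=135, 5 segment(s) drawn

Start position: (5, 1)
Final position: (-4.192, 10.192)
Distance = 13; >= 1e-6 -> NOT closed

Answer: no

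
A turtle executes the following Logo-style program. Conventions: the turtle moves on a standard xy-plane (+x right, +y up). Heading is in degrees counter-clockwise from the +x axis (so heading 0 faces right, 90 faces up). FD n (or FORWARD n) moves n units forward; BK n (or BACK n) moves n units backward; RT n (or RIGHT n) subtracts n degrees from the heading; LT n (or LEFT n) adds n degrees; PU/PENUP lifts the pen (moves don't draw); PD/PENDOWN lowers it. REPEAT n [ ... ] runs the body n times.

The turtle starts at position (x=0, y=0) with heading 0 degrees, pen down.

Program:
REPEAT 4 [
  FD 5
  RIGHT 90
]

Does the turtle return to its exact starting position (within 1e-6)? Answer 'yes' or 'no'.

Executing turtle program step by step:
Start: pos=(0,0), heading=0, pen down
REPEAT 4 [
  -- iteration 1/4 --
  FD 5: (0,0) -> (5,0) [heading=0, draw]
  RT 90: heading 0 -> 270
  -- iteration 2/4 --
  FD 5: (5,0) -> (5,-5) [heading=270, draw]
  RT 90: heading 270 -> 180
  -- iteration 3/4 --
  FD 5: (5,-5) -> (0,-5) [heading=180, draw]
  RT 90: heading 180 -> 90
  -- iteration 4/4 --
  FD 5: (0,-5) -> (0,0) [heading=90, draw]
  RT 90: heading 90 -> 0
]
Final: pos=(0,0), heading=0, 4 segment(s) drawn

Start position: (0, 0)
Final position: (0, 0)
Distance = 0; < 1e-6 -> CLOSED

Answer: yes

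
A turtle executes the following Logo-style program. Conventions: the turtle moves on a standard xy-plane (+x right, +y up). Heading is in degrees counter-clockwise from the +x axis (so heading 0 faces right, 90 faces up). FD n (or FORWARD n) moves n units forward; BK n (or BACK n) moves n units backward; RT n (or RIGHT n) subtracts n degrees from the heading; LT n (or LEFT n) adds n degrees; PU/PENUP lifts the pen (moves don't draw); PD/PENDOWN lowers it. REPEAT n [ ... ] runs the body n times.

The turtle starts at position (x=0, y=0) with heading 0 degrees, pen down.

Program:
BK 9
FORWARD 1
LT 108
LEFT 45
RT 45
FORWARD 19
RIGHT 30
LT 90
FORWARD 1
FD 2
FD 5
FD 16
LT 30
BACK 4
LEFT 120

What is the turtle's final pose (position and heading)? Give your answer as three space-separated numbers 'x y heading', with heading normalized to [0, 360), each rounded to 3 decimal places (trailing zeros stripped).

Answer: -33.543 24.296 318

Derivation:
Executing turtle program step by step:
Start: pos=(0,0), heading=0, pen down
BK 9: (0,0) -> (-9,0) [heading=0, draw]
FD 1: (-9,0) -> (-8,0) [heading=0, draw]
LT 108: heading 0 -> 108
LT 45: heading 108 -> 153
RT 45: heading 153 -> 108
FD 19: (-8,0) -> (-13.871,18.07) [heading=108, draw]
RT 30: heading 108 -> 78
LT 90: heading 78 -> 168
FD 1: (-13.871,18.07) -> (-14.849,18.278) [heading=168, draw]
FD 2: (-14.849,18.278) -> (-16.806,18.694) [heading=168, draw]
FD 5: (-16.806,18.694) -> (-21.697,19.733) [heading=168, draw]
FD 16: (-21.697,19.733) -> (-37.347,23.06) [heading=168, draw]
LT 30: heading 168 -> 198
BK 4: (-37.347,23.06) -> (-33.543,24.296) [heading=198, draw]
LT 120: heading 198 -> 318
Final: pos=(-33.543,24.296), heading=318, 8 segment(s) drawn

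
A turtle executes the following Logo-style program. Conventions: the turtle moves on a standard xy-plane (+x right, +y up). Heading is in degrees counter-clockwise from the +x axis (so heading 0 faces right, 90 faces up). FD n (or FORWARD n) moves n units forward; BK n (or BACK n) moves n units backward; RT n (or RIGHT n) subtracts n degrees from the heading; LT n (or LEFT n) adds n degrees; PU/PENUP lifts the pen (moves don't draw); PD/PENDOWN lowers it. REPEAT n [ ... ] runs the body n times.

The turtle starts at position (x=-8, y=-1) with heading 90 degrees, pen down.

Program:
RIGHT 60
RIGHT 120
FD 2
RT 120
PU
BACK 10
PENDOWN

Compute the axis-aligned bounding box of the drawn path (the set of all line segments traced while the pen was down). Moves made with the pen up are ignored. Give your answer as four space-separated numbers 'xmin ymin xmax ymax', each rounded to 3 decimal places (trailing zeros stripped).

Executing turtle program step by step:
Start: pos=(-8,-1), heading=90, pen down
RT 60: heading 90 -> 30
RT 120: heading 30 -> 270
FD 2: (-8,-1) -> (-8,-3) [heading=270, draw]
RT 120: heading 270 -> 150
PU: pen up
BK 10: (-8,-3) -> (0.66,-8) [heading=150, move]
PD: pen down
Final: pos=(0.66,-8), heading=150, 1 segment(s) drawn

Segment endpoints: x in {-8}, y in {-3, -1}
xmin=-8, ymin=-3, xmax=-8, ymax=-1

Answer: -8 -3 -8 -1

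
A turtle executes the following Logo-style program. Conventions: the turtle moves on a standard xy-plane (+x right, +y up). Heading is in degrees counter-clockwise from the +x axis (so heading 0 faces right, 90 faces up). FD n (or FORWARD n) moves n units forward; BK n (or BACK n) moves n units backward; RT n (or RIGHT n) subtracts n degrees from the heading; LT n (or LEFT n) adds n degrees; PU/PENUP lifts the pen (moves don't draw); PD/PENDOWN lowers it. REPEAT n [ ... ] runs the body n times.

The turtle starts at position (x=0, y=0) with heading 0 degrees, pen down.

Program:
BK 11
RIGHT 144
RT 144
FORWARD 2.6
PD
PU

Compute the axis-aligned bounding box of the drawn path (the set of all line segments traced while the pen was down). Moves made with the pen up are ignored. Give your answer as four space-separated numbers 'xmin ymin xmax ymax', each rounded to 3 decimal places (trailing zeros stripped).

Answer: -11 0 0 2.473

Derivation:
Executing turtle program step by step:
Start: pos=(0,0), heading=0, pen down
BK 11: (0,0) -> (-11,0) [heading=0, draw]
RT 144: heading 0 -> 216
RT 144: heading 216 -> 72
FD 2.6: (-11,0) -> (-10.197,2.473) [heading=72, draw]
PD: pen down
PU: pen up
Final: pos=(-10.197,2.473), heading=72, 2 segment(s) drawn

Segment endpoints: x in {-11, -10.197, 0}, y in {0, 2.473}
xmin=-11, ymin=0, xmax=0, ymax=2.473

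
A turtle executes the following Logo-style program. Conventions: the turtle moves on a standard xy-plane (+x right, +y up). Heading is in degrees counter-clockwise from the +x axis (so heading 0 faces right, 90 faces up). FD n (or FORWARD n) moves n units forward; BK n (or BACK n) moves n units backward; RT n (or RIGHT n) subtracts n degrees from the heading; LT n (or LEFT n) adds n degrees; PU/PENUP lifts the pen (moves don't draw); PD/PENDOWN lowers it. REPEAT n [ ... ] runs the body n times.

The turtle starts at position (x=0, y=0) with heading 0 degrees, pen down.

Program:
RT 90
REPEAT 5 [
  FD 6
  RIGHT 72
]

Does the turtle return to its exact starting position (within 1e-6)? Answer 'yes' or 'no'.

Executing turtle program step by step:
Start: pos=(0,0), heading=0, pen down
RT 90: heading 0 -> 270
REPEAT 5 [
  -- iteration 1/5 --
  FD 6: (0,0) -> (0,-6) [heading=270, draw]
  RT 72: heading 270 -> 198
  -- iteration 2/5 --
  FD 6: (0,-6) -> (-5.706,-7.854) [heading=198, draw]
  RT 72: heading 198 -> 126
  -- iteration 3/5 --
  FD 6: (-5.706,-7.854) -> (-9.233,-3) [heading=126, draw]
  RT 72: heading 126 -> 54
  -- iteration 4/5 --
  FD 6: (-9.233,-3) -> (-5.706,1.854) [heading=54, draw]
  RT 72: heading 54 -> 342
  -- iteration 5/5 --
  FD 6: (-5.706,1.854) -> (0,0) [heading=342, draw]
  RT 72: heading 342 -> 270
]
Final: pos=(0,0), heading=270, 5 segment(s) drawn

Start position: (0, 0)
Final position: (0, 0)
Distance = 0; < 1e-6 -> CLOSED

Answer: yes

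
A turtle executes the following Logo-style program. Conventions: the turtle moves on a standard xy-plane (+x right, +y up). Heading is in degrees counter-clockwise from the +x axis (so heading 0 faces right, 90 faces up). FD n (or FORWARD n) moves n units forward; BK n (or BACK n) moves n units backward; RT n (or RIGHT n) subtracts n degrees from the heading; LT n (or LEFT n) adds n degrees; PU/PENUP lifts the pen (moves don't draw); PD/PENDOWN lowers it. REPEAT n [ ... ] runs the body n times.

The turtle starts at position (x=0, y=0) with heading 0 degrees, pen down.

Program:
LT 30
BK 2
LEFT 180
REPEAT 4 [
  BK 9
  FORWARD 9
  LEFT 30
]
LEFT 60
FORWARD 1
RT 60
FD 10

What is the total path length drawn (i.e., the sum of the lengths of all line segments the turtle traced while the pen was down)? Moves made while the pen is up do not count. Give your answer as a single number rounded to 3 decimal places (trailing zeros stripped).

Answer: 85

Derivation:
Executing turtle program step by step:
Start: pos=(0,0), heading=0, pen down
LT 30: heading 0 -> 30
BK 2: (0,0) -> (-1.732,-1) [heading=30, draw]
LT 180: heading 30 -> 210
REPEAT 4 [
  -- iteration 1/4 --
  BK 9: (-1.732,-1) -> (6.062,3.5) [heading=210, draw]
  FD 9: (6.062,3.5) -> (-1.732,-1) [heading=210, draw]
  LT 30: heading 210 -> 240
  -- iteration 2/4 --
  BK 9: (-1.732,-1) -> (2.768,6.794) [heading=240, draw]
  FD 9: (2.768,6.794) -> (-1.732,-1) [heading=240, draw]
  LT 30: heading 240 -> 270
  -- iteration 3/4 --
  BK 9: (-1.732,-1) -> (-1.732,8) [heading=270, draw]
  FD 9: (-1.732,8) -> (-1.732,-1) [heading=270, draw]
  LT 30: heading 270 -> 300
  -- iteration 4/4 --
  BK 9: (-1.732,-1) -> (-6.232,6.794) [heading=300, draw]
  FD 9: (-6.232,6.794) -> (-1.732,-1) [heading=300, draw]
  LT 30: heading 300 -> 330
]
LT 60: heading 330 -> 30
FD 1: (-1.732,-1) -> (-0.866,-0.5) [heading=30, draw]
RT 60: heading 30 -> 330
FD 10: (-0.866,-0.5) -> (7.794,-5.5) [heading=330, draw]
Final: pos=(7.794,-5.5), heading=330, 11 segment(s) drawn

Segment lengths:
  seg 1: (0,0) -> (-1.732,-1), length = 2
  seg 2: (-1.732,-1) -> (6.062,3.5), length = 9
  seg 3: (6.062,3.5) -> (-1.732,-1), length = 9
  seg 4: (-1.732,-1) -> (2.768,6.794), length = 9
  seg 5: (2.768,6.794) -> (-1.732,-1), length = 9
  seg 6: (-1.732,-1) -> (-1.732,8), length = 9
  seg 7: (-1.732,8) -> (-1.732,-1), length = 9
  seg 8: (-1.732,-1) -> (-6.232,6.794), length = 9
  seg 9: (-6.232,6.794) -> (-1.732,-1), length = 9
  seg 10: (-1.732,-1) -> (-0.866,-0.5), length = 1
  seg 11: (-0.866,-0.5) -> (7.794,-5.5), length = 10
Total = 85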